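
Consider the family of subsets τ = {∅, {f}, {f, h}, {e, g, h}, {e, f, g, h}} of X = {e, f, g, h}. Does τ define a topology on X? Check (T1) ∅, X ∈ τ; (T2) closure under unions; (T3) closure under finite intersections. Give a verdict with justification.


τ is NOT a topology on X.

Axiom (T1): ∅ ∈ τ? Yes; X ∈ τ? Yes.
Axiom (T2/T3): check pairwise unions and intersections of members of τ.
Counterexample for (T3): {f, h} ∩ {e, g, h} = {h} ∉ τ. Therefore τ is NOT a topology.


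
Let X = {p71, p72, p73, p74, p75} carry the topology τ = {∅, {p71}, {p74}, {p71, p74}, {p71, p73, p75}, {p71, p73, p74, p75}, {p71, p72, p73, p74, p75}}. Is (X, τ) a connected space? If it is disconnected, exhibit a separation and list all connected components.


(X, τ) is connected.

Find clopen sets (U ∈ τ with X ∖ U ∈ τ):
  U = ∅, X ∖ U = {p71, p72, p73, p74, p75} — both open, so U is clopen.
  U = {p71, p72, p73, p74, p75}, X ∖ U = ∅ — both open, so U is clopen.
Only trivial clopens (∅ and X) exist, so (X, τ) is connected.
Compute connected components by grouping points that agree on all clopens:
  component: {p71, p72, p73, p74, p75}


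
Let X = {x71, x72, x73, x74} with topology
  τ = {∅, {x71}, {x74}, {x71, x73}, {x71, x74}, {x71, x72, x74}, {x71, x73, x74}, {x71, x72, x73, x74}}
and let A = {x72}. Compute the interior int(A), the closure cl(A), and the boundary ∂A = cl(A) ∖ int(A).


int(A) = ∅, cl(A) = {x72}, ∂A = {x72}.

Closed sets in (X, τ) are complements of opens:
  closed(X, τ) = {∅, {x72}, {x73}, {x72, x73}, {x72, x74}, {x71, x72, x73}, {x72, x73, x74}, {x71, x72, x73, x74}}.
int(A) = ⋃ {U ∈ τ : U ⊆ A}. Opens contained in A: ∅.
Taking the union of these: int(A) = ∅.
cl(A) = ⋂ {C closed : A ⊆ C}. Closed sets containing A: {x72}, {x72, x73}, {x72, x74}, {x71, x72, x73}, {x72, x73, x74}, {x71, x72, x73, x74}.
Intersecting these: cl(A) = {x72}.
∂A = cl(A) ∖ int(A) = {x72} ∖ ∅ = {x72}.


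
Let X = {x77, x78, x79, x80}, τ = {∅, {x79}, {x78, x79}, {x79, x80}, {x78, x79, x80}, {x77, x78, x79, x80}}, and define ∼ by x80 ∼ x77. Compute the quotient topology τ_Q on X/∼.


X/∼ = {[x77=x80], [x78], [x79]}; |τ_Q| = 4.

Equivalence classes: [x77=x80], [x78], [x79].
Quotient map π: X → X/∼ sends x77 ↦ [x77=x80], x78 ↦ [x78], x79 ↦ [x79], x80 ↦ [x77=x80].
For each subset V ⊆ X/∼, compute π^{-1}(V) ⊆ X and check whether π^{-1}(V) ∈ τ. V is open in τ_Q iff π^{-1}(V) ∈ τ.
  V = {}: π^{-1}(V) = ∅ ∈ τ ✓.
  V = {[x77=x80]}: π^{-1}(V) = {x77, x80} ∉ τ ✗.
  V = {[x78]}: π^{-1}(V) = {x78} ∉ τ ✗.
  V = {[x77=x80], [x78]}: π^{-1}(V) = {x77, x78, x80} ∉ τ ✗.
  V = {[x79]}: π^{-1}(V) = {x79} ∈ τ ✓.
  V = {[x77=x80], [x79]}: π^{-1}(V) = {x77, x79, x80} ∉ τ ✗.
  V = {[x78], [x79]}: π^{-1}(V) = {x78, x79} ∈ τ ✓.
  V = {[x77=x80], [x78], [x79]}: π^{-1}(V) = {x77, x78, x79, x80} ∈ τ ✓.
Open sets in the quotient: τ_Q = {{}, {[x79]}, {[x78], [x79]}, {[x77=x80], [x78], [x79]}} (4 elements).


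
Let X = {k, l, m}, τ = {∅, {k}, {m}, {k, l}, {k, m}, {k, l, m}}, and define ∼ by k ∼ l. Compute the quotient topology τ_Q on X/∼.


X/∼ = {[k=l], [m]}; |τ_Q| = 4.

Equivalence classes: [k=l], [m].
Quotient map π: X → X/∼ sends k ↦ [k=l], l ↦ [k=l], m ↦ [m].
For each subset V ⊆ X/∼, compute π^{-1}(V) ⊆ X and check whether π^{-1}(V) ∈ τ. V is open in τ_Q iff π^{-1}(V) ∈ τ.
  V = {}: π^{-1}(V) = ∅ ∈ τ ✓.
  V = {[k=l]}: π^{-1}(V) = {k, l} ∈ τ ✓.
  V = {[m]}: π^{-1}(V) = {m} ∈ τ ✓.
  V = {[k=l], [m]}: π^{-1}(V) = {k, l, m} ∈ τ ✓.
Open sets in the quotient: τ_Q = {{}, {[k=l]}, {[m]}, {[k=l], [m]}} (4 elements).


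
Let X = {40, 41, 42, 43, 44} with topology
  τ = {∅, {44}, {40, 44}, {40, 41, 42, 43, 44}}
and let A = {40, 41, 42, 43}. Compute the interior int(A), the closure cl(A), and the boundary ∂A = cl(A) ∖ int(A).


int(A) = ∅, cl(A) = {40, 41, 42, 43}, ∂A = {40, 41, 42, 43}.

Closed sets in (X, τ) are complements of opens:
  closed(X, τ) = {∅, {41, 42, 43}, {40, 41, 42, 43}, {40, 41, 42, 43, 44}}.
int(A) = ⋃ {U ∈ τ : U ⊆ A}. Opens contained in A: ∅.
Taking the union of these: int(A) = ∅.
cl(A) = ⋂ {C closed : A ⊆ C}. Closed sets containing A: {40, 41, 42, 43}, {40, 41, 42, 43, 44}.
Intersecting these: cl(A) = {40, 41, 42, 43}.
∂A = cl(A) ∖ int(A) = {40, 41, 42, 43} ∖ ∅ = {40, 41, 42, 43}.


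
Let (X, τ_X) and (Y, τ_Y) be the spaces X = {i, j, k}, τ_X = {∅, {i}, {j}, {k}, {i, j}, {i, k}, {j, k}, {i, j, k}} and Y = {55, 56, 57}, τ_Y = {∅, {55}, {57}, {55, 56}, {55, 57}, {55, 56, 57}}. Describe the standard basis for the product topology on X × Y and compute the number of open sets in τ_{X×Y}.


Basis B = {∅ × ∅, {i} × {55}, {i} × {57}, {j} × {55}, {j} × {57}, {k} × {55}, {k} × {57}, {i} × {55, 56}, {i} × {55, 57}, {i, j} × {55}, {i, k} × {55}, {i, j} × {57}, {i, k} × {57}, {j} × {55, 56}, {j} × {55, 57}, {j, k} × {55}, {j, k} × {57}, {k} × {55, 56}, {k} × {55, 57}, {i} × {55, 56, 57}, {i, j, k} × {55}, {i, j, k} × {57}, {j} × {55, 56, 57}, {k} × {55, 56, 57}, {i, j} × {55, 56}, {i, k} × {55, 56}, {i, j} × {55, 57}, {i, k} × {55, 57}, {j, k} × {55, 56}, {j, k} × {55, 57}, {i, j} × {55, 56, 57}, {i, k} × {55, 56, 57}, {i, j, k} × {55, 56}, {i, j, k} × {55, 57}, {j, k} × {55, 56, 57}, {i, j, k} × {55, 56, 57}}; |τ_{X×Y}| = 216.

Enumerate products U × V with U ∈ τ_X, V ∈ τ_Y (deduplicated):
  ∅ × ∅ = {} (∅)
  {i} × {55} = {(i,55)}
  {i} × {57} = {(i,57)}
  {j} × {55} = {(j,55)}
  {j} × {57} = {(j,57)}
  {k} × {55} = {(k,55)}
  {k} × {57} = {(k,57)}
  {i} × {55, 56} = {(i,55), (i,56)}
  {i} × {55, 57} = {(i,55), (i,57)}
  {i, j} × {55} = {(i,55), (j,55)}
  {i, k} × {55} = {(i,55), (k,55)}
  {i, j} × {57} = {(i,57), (j,57)}
  {i, k} × {57} = {(i,57), (k,57)}
  {j} × {55, 56} = {(j,55), (j,56)}
  {j} × {55, 57} = {(j,55), (j,57)}
  {j, k} × {55} = {(j,55), (k,55)}
  {j, k} × {57} = {(j,57), (k,57)}
  {k} × {55, 56} = {(k,55), (k,56)}
  {k} × {55, 57} = {(k,55), (k,57)}
  {i} × {55, 56, 57} = {(i,55), (i,56), (i,57)}
  {i, j, k} × {55} = {(i,55), (j,55), (k,55)}
  {i, j, k} × {57} = {(i,57), (j,57), (k,57)}
  {j} × {55, 56, 57} = {(j,55), (j,56), (j,57)}
  {k} × {55, 56, 57} = {(k,55), (k,56), (k,57)}
  {i, j} × {55, 56} = {(i,55), (i,56), (j,55), (j,56)}
  {i, k} × {55, 56} = {(i,55), (i,56), (k,55), (k,56)}
  {i, j} × {55, 57} = {(i,55), (i,57), (j,55), (j,57)}
  {i, k} × {55, 57} = {(i,55), (i,57), (k,55), (k,57)}
  {j, k} × {55, 56} = {(j,55), (j,56), (k,55), (k,56)}
  {j, k} × {55, 57} = {(j,55), (j,57), (k,55), (k,57)}
  {i, j} × {55, 56, 57} = {(i,55), (i,56), (i,57), (j,55), (j,56), (j,57)}
  {i, k} × {55, 56, 57} = {(i,55), (i,56), (i,57), (k,55), (k,56), (k,57)}
  {i, j, k} × {55, 56} = {(i,55), (i,56), (j,55), (j,56), (k,55), (k,56)}
  {i, j, k} × {55, 57} = {(i,55), (i,57), (j,55), (j,57), (k,55), (k,57)}
  {j, k} × {55, 56, 57} = {(j,55), (j,56), (j,57), (k,55), (k,56), (k,57)}
  {i, j, k} × {55, 56, 57} = {(i,55), (i,56), (i,57), (j,55), (j,56), (j,57), (k,55), (k,56), (k,57)}
These 36 distinct sets form the basis B.
Close under arbitrary unions to get τ_{X×Y}; counting gives |τ_{X×Y}| = 216.


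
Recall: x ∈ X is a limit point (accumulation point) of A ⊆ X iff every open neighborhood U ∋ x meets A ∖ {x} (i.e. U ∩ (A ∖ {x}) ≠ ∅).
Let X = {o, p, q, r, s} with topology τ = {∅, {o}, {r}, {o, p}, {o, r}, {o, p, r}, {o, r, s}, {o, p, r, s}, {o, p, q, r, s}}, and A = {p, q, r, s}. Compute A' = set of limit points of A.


A' = {q, s}

For each x ∈ X, list the open sets U ∈ τ with x ∈ U, then check whether U ∩ (A ∖ {x}) ≠ ∅ for every such U.
  x = o: open {o} ∋ x has {o} ∩ (A ∖ {o}) = ∅, so x is NOT a limit point.
  x = p: open {o, p} ∋ x has {o, p} ∩ (A ∖ {p}) = ∅, so x is NOT a limit point.
  x = q: opens ∋ x are {o, p, q, r, s}; each meets A ∖ {q}, so x IS a limit point.
  x = r: open {r} ∋ x has {r} ∩ (A ∖ {r}) = ∅, so x is NOT a limit point.
  x = s: opens ∋ x are {o, r, s}, {o, p, r, s}, {o, p, q, r, s}; each meets A ∖ {s}, so x IS a limit point.
Collecting: A' = {q, s}.


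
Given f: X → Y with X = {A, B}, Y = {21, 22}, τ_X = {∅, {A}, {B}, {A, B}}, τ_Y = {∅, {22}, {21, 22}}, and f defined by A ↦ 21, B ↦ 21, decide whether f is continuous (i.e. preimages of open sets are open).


f IS continuous.

Compute f^{-1}(U) for each U ∈ τ_Y:
  U = ∅: f^{-1}(U) = ∅ ∈ τ_X ✓.
  U = {22}: f^{-1}(U) = ∅ ∈ τ_X ✓.
  U = {21, 22}: f^{-1}(U) = {A, B} ∈ τ_X ✓.
Every preimage lies in τ_X, so f IS continuous.


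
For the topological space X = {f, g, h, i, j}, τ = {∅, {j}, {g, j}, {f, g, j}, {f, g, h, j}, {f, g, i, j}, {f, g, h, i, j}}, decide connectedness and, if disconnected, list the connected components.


(X, τ) is connected.

Find clopen sets (U ∈ τ with X ∖ U ∈ τ):
  U = ∅, X ∖ U = {f, g, h, i, j} — both open, so U is clopen.
  U = {f, g, h, i, j}, X ∖ U = ∅ — both open, so U is clopen.
Only trivial clopens (∅ and X) exist, so (X, τ) is connected.
Compute connected components by grouping points that agree on all clopens:
  component: {f, g, h, i, j}


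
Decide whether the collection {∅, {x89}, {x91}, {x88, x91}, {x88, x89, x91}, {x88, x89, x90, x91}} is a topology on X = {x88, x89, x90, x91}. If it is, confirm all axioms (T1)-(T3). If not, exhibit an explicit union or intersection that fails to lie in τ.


τ is NOT a topology on X.

Axiom (T1): ∅ ∈ τ? Yes; X ∈ τ? Yes.
Axiom (T2/T3): check pairwise unions and intersections of members of τ.
Counterexample for (T2): {x89} ∪ {x91} = {x89, x91} ∉ τ. Therefore τ is NOT a topology.


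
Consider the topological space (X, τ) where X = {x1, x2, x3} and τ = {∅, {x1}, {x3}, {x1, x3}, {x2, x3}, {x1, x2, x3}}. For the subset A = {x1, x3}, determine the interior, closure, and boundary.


int(A) = {x1, x3}, cl(A) = {x1, x2, x3}, ∂A = {x2}.

Closed sets in (X, τ) are complements of opens:
  closed(X, τ) = {∅, {x1}, {x2}, {x1, x2}, {x2, x3}, {x1, x2, x3}}.
int(A) = ⋃ {U ∈ τ : U ⊆ A}. Opens contained in A: ∅, {x1}, {x3}, {x1, x3}.
Taking the union of these: int(A) = {x1, x3}.
cl(A) = ⋂ {C closed : A ⊆ C}. Closed sets containing A: {x1, x2, x3}.
Intersecting these: cl(A) = {x1, x2, x3}.
∂A = cl(A) ∖ int(A) = {x1, x2, x3} ∖ {x1, x3} = {x2}.


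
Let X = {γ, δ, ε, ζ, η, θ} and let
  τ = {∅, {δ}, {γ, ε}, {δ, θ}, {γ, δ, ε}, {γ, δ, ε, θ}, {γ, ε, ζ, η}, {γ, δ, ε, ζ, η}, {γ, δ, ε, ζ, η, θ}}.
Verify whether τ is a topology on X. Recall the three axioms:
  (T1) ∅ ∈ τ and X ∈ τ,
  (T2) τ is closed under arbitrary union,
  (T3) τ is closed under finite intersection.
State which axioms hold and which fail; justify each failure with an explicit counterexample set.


τ IS a topology on X.

Axiom (T1): ∅ ∈ τ? Yes; X ∈ τ? Yes.
Axiom (T2/T3): check pairwise unions and intersections of members of τ.
All pairwise intersections and unions checked — each lies in τ. Therefore τ satisfies (T1), (T2), (T3): it IS a topology on X.


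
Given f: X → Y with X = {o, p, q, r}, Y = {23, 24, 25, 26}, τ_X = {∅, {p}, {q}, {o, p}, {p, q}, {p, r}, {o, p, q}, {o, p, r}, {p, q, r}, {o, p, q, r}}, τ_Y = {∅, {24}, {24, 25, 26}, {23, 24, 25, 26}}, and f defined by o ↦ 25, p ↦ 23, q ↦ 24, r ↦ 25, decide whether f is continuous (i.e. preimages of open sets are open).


f is NOT continuous.

Compute f^{-1}(U) for each U ∈ τ_Y:
  U = ∅: f^{-1}(U) = ∅ ∈ τ_X ✓.
  U = {24}: f^{-1}(U) = {q} ∈ τ_X ✓.
  U = {24, 25, 26}: f^{-1}(U) = {o, q, r} ∉ τ_X ✗.
  U = {23, 24, 25, 26}: f^{-1}(U) = {o, p, q, r} ∈ τ_X ✓.
Found U = {24, 25, 26} with f^{-1}(U) = {o, q, r} not in τ_X. Therefore f is NOT continuous.


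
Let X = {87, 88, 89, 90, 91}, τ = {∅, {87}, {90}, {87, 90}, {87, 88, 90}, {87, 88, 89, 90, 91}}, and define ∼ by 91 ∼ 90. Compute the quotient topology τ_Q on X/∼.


X/∼ = {[87], [88], [89], [90=91]}; |τ_Q| = 3.

Equivalence classes: [87], [88], [89], [90=91].
Quotient map π: X → X/∼ sends 87 ↦ [87], 88 ↦ [88], 89 ↦ [89], 90 ↦ [90=91], 91 ↦ [90=91].
For each subset V ⊆ X/∼, compute π^{-1}(V) ⊆ X and check whether π^{-1}(V) ∈ τ. V is open in τ_Q iff π^{-1}(V) ∈ τ.
  V = {}: π^{-1}(V) = ∅ ∈ τ ✓.
  V = {[87]}: π^{-1}(V) = {87} ∈ τ ✓.
  V = {[88]}: π^{-1}(V) = {88} ∉ τ ✗.
  V = {[87], [88]}: π^{-1}(V) = {87, 88} ∉ τ ✗.
  V = {[89]}: π^{-1}(V) = {89} ∉ τ ✗.
  V = {[87], [89]}: π^{-1}(V) = {87, 89} ∉ τ ✗.
  V = {[88], [89]}: π^{-1}(V) = {88, 89} ∉ τ ✗.
  V = {[87], [88], [89]}: π^{-1}(V) = {87, 88, 89} ∉ τ ✗.
  V = {[90=91]}: π^{-1}(V) = {90, 91} ∉ τ ✗.
  V = {[87], [90=91]}: π^{-1}(V) = {87, 90, 91} ∉ τ ✗.
  V = {[88], [90=91]}: π^{-1}(V) = {88, 90, 91} ∉ τ ✗.
  V = {[87], [88], [90=91]}: π^{-1}(V) = {87, 88, 90, 91} ∉ τ ✗.
  V = {[89], [90=91]}: π^{-1}(V) = {89, 90, 91} ∉ τ ✗.
  V = {[87], [89], [90=91]}: π^{-1}(V) = {87, 89, 90, 91} ∉ τ ✗.
  V = {[88], [89], [90=91]}: π^{-1}(V) = {88, 89, 90, 91} ∉ τ ✗.
  V = {[87], [88], [89], [90=91]}: π^{-1}(V) = {87, 88, 89, 90, 91} ∈ τ ✓.
Open sets in the quotient: τ_Q = {{}, {[87]}, {[87], [88], [89], [90=91]}} (3 elements).


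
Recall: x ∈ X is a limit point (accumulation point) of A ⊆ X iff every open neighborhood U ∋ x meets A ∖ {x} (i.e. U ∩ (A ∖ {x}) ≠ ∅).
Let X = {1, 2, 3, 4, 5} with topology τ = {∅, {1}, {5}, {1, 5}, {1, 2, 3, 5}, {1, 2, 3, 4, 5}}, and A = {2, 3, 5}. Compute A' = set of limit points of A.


A' = {2, 3, 4}

For each x ∈ X, list the open sets U ∈ τ with x ∈ U, then check whether U ∩ (A ∖ {x}) ≠ ∅ for every such U.
  x = 1: open {1} ∋ x has {1} ∩ (A ∖ {1}) = ∅, so x is NOT a limit point.
  x = 2: opens ∋ x are {1, 2, 3, 5}, {1, 2, 3, 4, 5}; each meets A ∖ {2}, so x IS a limit point.
  x = 3: opens ∋ x are {1, 2, 3, 5}, {1, 2, 3, 4, 5}; each meets A ∖ {3}, so x IS a limit point.
  x = 4: opens ∋ x are {1, 2, 3, 4, 5}; each meets A ∖ {4}, so x IS a limit point.
  x = 5: open {5} ∋ x has {5} ∩ (A ∖ {5}) = ∅, so x is NOT a limit point.
Collecting: A' = {2, 3, 4}.


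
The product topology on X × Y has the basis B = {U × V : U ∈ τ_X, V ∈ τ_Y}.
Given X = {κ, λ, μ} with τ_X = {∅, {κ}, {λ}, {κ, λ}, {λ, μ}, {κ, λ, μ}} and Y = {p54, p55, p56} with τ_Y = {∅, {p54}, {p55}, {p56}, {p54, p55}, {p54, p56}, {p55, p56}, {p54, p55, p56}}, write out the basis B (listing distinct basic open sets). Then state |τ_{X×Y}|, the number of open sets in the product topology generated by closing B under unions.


Basis B = {∅ × ∅, {κ} × {p54}, {κ} × {p55}, {κ} × {p56}, {λ} × {p54}, {λ} × {p55}, {λ} × {p56}, {κ} × {p54, p55}, {κ} × {p54, p56}, {κ, λ} × {p54}, {κ} × {p55, p56}, {κ, λ} × {p55}, {κ, λ} × {p56}, {λ} × {p54, p55}, {λ} × {p54, p56}, {λ, μ} × {p54}, {λ} × {p55, p56}, {λ, μ} × {p55}, {λ, μ} × {p56}, {κ} × {p54, p55, p56}, {κ, λ, μ} × {p54}, {κ, λ, μ} × {p55}, {κ, λ, μ} × {p56}, {λ} × {p54, p55, p56}, {κ, λ} × {p54, p55}, {κ, λ} × {p54, p56}, {κ, λ} × {p55, p56}, {λ, μ} × {p54, p55}, {λ, μ} × {p54, p56}, {λ, μ} × {p55, p56}, {κ, λ} × {p54, p55, p56}, {κ, λ, μ} × {p54, p55}, {κ, λ, μ} × {p54, p56}, {κ, λ, μ} × {p55, p56}, {λ, μ} × {p54, p55, p56}, {κ, λ, μ} × {p54, p55, p56}}; |τ_{X×Y}| = 216.

Enumerate products U × V with U ∈ τ_X, V ∈ τ_Y (deduplicated):
  ∅ × ∅ = {} (∅)
  {κ} × {p54} = {(κ,p54)}
  {κ} × {p55} = {(κ,p55)}
  {κ} × {p56} = {(κ,p56)}
  {λ} × {p54} = {(λ,p54)}
  {λ} × {p55} = {(λ,p55)}
  {λ} × {p56} = {(λ,p56)}
  {κ} × {p54, p55} = {(κ,p54), (κ,p55)}
  {κ} × {p54, p56} = {(κ,p54), (κ,p56)}
  {κ, λ} × {p54} = {(κ,p54), (λ,p54)}
  {κ} × {p55, p56} = {(κ,p55), (κ,p56)}
  {κ, λ} × {p55} = {(κ,p55), (λ,p55)}
  {κ, λ} × {p56} = {(κ,p56), (λ,p56)}
  {λ} × {p54, p55} = {(λ,p54), (λ,p55)}
  {λ} × {p54, p56} = {(λ,p54), (λ,p56)}
  {λ, μ} × {p54} = {(λ,p54), (μ,p54)}
  {λ} × {p55, p56} = {(λ,p55), (λ,p56)}
  {λ, μ} × {p55} = {(λ,p55), (μ,p55)}
  {λ, μ} × {p56} = {(λ,p56), (μ,p56)}
  {κ} × {p54, p55, p56} = {(κ,p54), (κ,p55), (κ,p56)}
  {κ, λ, μ} × {p54} = {(κ,p54), (λ,p54), (μ,p54)}
  {κ, λ, μ} × {p55} = {(κ,p55), (λ,p55), (μ,p55)}
  {κ, λ, μ} × {p56} = {(κ,p56), (λ,p56), (μ,p56)}
  {λ} × {p54, p55, p56} = {(λ,p54), (λ,p55), (λ,p56)}
  {κ, λ} × {p54, p55} = {(κ,p54), (κ,p55), (λ,p54), (λ,p55)}
  {κ, λ} × {p54, p56} = {(κ,p54), (κ,p56), (λ,p54), (λ,p56)}
  {κ, λ} × {p55, p56} = {(κ,p55), (κ,p56), (λ,p55), (λ,p56)}
  {λ, μ} × {p54, p55} = {(λ,p54), (λ,p55), (μ,p54), (μ,p55)}
  {λ, μ} × {p54, p56} = {(λ,p54), (λ,p56), (μ,p54), (μ,p56)}
  {λ, μ} × {p55, p56} = {(λ,p55), (λ,p56), (μ,p55), (μ,p56)}
  {κ, λ} × {p54, p55, p56} = {(κ,p54), (κ,p55), (κ,p56), (λ,p54), (λ,p55), (λ,p56)}
  {κ, λ, μ} × {p54, p55} = {(κ,p54), (κ,p55), (λ,p54), (λ,p55), (μ,p54), (μ,p55)}
  {κ, λ, μ} × {p54, p56} = {(κ,p54), (κ,p56), (λ,p54), (λ,p56), (μ,p54), (μ,p56)}
  {κ, λ, μ} × {p55, p56} = {(κ,p55), (κ,p56), (λ,p55), (λ,p56), (μ,p55), (μ,p56)}
  {λ, μ} × {p54, p55, p56} = {(λ,p54), (λ,p55), (λ,p56), (μ,p54), (μ,p55), (μ,p56)}
  {κ, λ, μ} × {p54, p55, p56} = {(κ,p54), (κ,p55), (κ,p56), (λ,p54), (λ,p55), (λ,p56), (μ,p54), (μ,p55), (μ,p56)}
These 36 distinct sets form the basis B.
Close under arbitrary unions to get τ_{X×Y}; counting gives |τ_{X×Y}| = 216.


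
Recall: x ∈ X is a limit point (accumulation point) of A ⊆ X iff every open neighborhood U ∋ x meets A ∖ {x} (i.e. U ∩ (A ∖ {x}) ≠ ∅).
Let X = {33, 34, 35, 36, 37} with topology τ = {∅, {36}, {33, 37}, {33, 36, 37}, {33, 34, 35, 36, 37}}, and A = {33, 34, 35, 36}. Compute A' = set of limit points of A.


A' = {34, 35, 37}

For each x ∈ X, list the open sets U ∈ τ with x ∈ U, then check whether U ∩ (A ∖ {x}) ≠ ∅ for every such U.
  x = 33: open {33, 37} ∋ x has {33, 37} ∩ (A ∖ {33}) = ∅, so x is NOT a limit point.
  x = 34: opens ∋ x are {33, 34, 35, 36, 37}; each meets A ∖ {34}, so x IS a limit point.
  x = 35: opens ∋ x are {33, 34, 35, 36, 37}; each meets A ∖ {35}, so x IS a limit point.
  x = 36: open {36} ∋ x has {36} ∩ (A ∖ {36}) = ∅, so x is NOT a limit point.
  x = 37: opens ∋ x are {33, 37}, {33, 36, 37}, {33, 34, 35, 36, 37}; each meets A ∖ {37}, so x IS a limit point.
Collecting: A' = {34, 35, 37}.


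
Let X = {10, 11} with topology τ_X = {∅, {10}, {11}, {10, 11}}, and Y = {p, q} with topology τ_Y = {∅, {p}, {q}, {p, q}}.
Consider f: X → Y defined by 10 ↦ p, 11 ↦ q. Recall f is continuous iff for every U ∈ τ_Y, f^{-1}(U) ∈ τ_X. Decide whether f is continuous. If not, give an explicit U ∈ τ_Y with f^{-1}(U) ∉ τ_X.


f IS continuous.

Compute f^{-1}(U) for each U ∈ τ_Y:
  U = ∅: f^{-1}(U) = ∅ ∈ τ_X ✓.
  U = {p}: f^{-1}(U) = {10} ∈ τ_X ✓.
  U = {q}: f^{-1}(U) = {11} ∈ τ_X ✓.
  U = {p, q}: f^{-1}(U) = {10, 11} ∈ τ_X ✓.
Every preimage lies in τ_X, so f IS continuous.


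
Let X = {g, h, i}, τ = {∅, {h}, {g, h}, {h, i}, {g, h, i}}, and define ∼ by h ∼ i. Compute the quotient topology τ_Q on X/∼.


X/∼ = {[g], [h=i]}; |τ_Q| = 3.

Equivalence classes: [g], [h=i].
Quotient map π: X → X/∼ sends g ↦ [g], h ↦ [h=i], i ↦ [h=i].
For each subset V ⊆ X/∼, compute π^{-1}(V) ⊆ X and check whether π^{-1}(V) ∈ τ. V is open in τ_Q iff π^{-1}(V) ∈ τ.
  V = {}: π^{-1}(V) = ∅ ∈ τ ✓.
  V = {[g]}: π^{-1}(V) = {g} ∉ τ ✗.
  V = {[h=i]}: π^{-1}(V) = {h, i} ∈ τ ✓.
  V = {[g], [h=i]}: π^{-1}(V) = {g, h, i} ∈ τ ✓.
Open sets in the quotient: τ_Q = {{}, {[h=i]}, {[g], [h=i]}} (3 elements).


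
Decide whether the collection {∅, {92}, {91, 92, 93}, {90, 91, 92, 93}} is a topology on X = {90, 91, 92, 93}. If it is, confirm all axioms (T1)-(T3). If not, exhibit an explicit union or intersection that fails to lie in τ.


τ IS a topology on X.

Axiom (T1): ∅ ∈ τ? Yes; X ∈ τ? Yes.
Axiom (T2/T3): check pairwise unions and intersections of members of τ.
All pairwise intersections and unions checked — each lies in τ. Therefore τ satisfies (T1), (T2), (T3): it IS a topology on X.


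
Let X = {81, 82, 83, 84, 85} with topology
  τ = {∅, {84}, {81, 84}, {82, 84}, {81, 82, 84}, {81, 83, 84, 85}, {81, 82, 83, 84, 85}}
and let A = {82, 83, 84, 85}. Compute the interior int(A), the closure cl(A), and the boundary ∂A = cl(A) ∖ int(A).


int(A) = {82, 84}, cl(A) = {81, 82, 83, 84, 85}, ∂A = {81, 83, 85}.

Closed sets in (X, τ) are complements of opens:
  closed(X, τ) = {∅, {82}, {83, 85}, {81, 83, 85}, {82, 83, 85}, {81, 82, 83, 85}, {81, 82, 83, 84, 85}}.
int(A) = ⋃ {U ∈ τ : U ⊆ A}. Opens contained in A: ∅, {84}, {82, 84}.
Taking the union of these: int(A) = {82, 84}.
cl(A) = ⋂ {C closed : A ⊆ C}. Closed sets containing A: {81, 82, 83, 84, 85}.
Intersecting these: cl(A) = {81, 82, 83, 84, 85}.
∂A = cl(A) ∖ int(A) = {81, 82, 83, 84, 85} ∖ {82, 84} = {81, 83, 85}.


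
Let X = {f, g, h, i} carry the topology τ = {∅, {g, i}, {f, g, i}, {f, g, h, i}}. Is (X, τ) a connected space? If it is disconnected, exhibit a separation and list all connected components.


(X, τ) is connected.

Find clopen sets (U ∈ τ with X ∖ U ∈ τ):
  U = ∅, X ∖ U = {f, g, h, i} — both open, so U is clopen.
  U = {f, g, h, i}, X ∖ U = ∅ — both open, so U is clopen.
Only trivial clopens (∅ and X) exist, so (X, τ) is connected.
Compute connected components by grouping points that agree on all clopens:
  component: {f, g, h, i}


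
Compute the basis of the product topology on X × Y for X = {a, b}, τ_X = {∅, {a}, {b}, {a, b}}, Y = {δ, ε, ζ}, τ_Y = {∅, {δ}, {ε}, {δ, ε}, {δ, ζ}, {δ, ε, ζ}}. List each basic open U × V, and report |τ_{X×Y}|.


Basis B = {∅ × ∅, {a} × {δ}, {a} × {ε}, {b} × {δ}, {b} × {ε}, {a} × {δ, ε}, {a} × {δ, ζ}, {a, b} × {δ}, {a, b} × {ε}, {b} × {δ, ε}, {b} × {δ, ζ}, {a} × {δ, ε, ζ}, {b} × {δ, ε, ζ}, {a, b} × {δ, ε}, {a, b} × {δ, ζ}, {a, b} × {δ, ε, ζ}}; |τ_{X×Y}| = 36.

Enumerate products U × V with U ∈ τ_X, V ∈ τ_Y (deduplicated):
  ∅ × ∅ = {} (∅)
  {a} × {δ} = {(a,δ)}
  {a} × {ε} = {(a,ε)}
  {b} × {δ} = {(b,δ)}
  {b} × {ε} = {(b,ε)}
  {a} × {δ, ε} = {(a,δ), (a,ε)}
  {a} × {δ, ζ} = {(a,δ), (a,ζ)}
  {a, b} × {δ} = {(a,δ), (b,δ)}
  {a, b} × {ε} = {(a,ε), (b,ε)}
  {b} × {δ, ε} = {(b,δ), (b,ε)}
  {b} × {δ, ζ} = {(b,δ), (b,ζ)}
  {a} × {δ, ε, ζ} = {(a,δ), (a,ε), (a,ζ)}
  {b} × {δ, ε, ζ} = {(b,δ), (b,ε), (b,ζ)}
  {a, b} × {δ, ε} = {(a,δ), (a,ε), (b,δ), (b,ε)}
  {a, b} × {δ, ζ} = {(a,δ), (a,ζ), (b,δ), (b,ζ)}
  {a, b} × {δ, ε, ζ} = {(a,δ), (a,ε), (a,ζ), (b,δ), (b,ε), (b,ζ)}
These 16 distinct sets form the basis B.
Close under arbitrary unions to get τ_{X×Y}; counting gives |τ_{X×Y}| = 36.


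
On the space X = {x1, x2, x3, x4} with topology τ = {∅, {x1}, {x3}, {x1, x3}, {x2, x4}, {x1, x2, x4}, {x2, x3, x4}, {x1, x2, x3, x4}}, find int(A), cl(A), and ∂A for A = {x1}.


int(A) = {x1}, cl(A) = {x1}, ∂A = ∅.

Closed sets in (X, τ) are complements of opens:
  closed(X, τ) = {∅, {x1}, {x3}, {x1, x3}, {x2, x4}, {x1, x2, x4}, {x2, x3, x4}, {x1, x2, x3, x4}}.
int(A) = ⋃ {U ∈ τ : U ⊆ A}. Opens contained in A: ∅, {x1}.
Taking the union of these: int(A) = {x1}.
cl(A) = ⋂ {C closed : A ⊆ C}. Closed sets containing A: {x1}, {x1, x3}, {x1, x2, x4}, {x1, x2, x3, x4}.
Intersecting these: cl(A) = {x1}.
∂A = cl(A) ∖ int(A) = {x1} ∖ {x1} = ∅.


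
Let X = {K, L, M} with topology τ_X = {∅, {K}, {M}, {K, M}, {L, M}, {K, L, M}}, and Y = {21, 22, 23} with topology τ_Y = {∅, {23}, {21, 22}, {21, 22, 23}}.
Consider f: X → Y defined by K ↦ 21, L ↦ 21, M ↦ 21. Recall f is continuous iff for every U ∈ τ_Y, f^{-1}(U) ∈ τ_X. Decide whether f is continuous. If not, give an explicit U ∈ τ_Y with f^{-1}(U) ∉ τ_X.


f IS continuous.

Compute f^{-1}(U) for each U ∈ τ_Y:
  U = ∅: f^{-1}(U) = ∅ ∈ τ_X ✓.
  U = {23}: f^{-1}(U) = ∅ ∈ τ_X ✓.
  U = {21, 22}: f^{-1}(U) = {K, L, M} ∈ τ_X ✓.
  U = {21, 22, 23}: f^{-1}(U) = {K, L, M} ∈ τ_X ✓.
Every preimage lies in τ_X, so f IS continuous.


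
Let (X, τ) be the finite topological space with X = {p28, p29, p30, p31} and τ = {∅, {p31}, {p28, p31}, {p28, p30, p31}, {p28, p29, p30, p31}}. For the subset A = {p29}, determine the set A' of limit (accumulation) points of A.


A' = ∅

For each x ∈ X, list the open sets U ∈ τ with x ∈ U, then check whether U ∩ (A ∖ {x}) ≠ ∅ for every such U.
  x = p28: open {p28, p31} ∋ x has {p28, p31} ∩ (A ∖ {p28}) = ∅, so x is NOT a limit point.
  x = p29: open {p28, p29, p30, p31} ∋ x has {p28, p29, p30, p31} ∩ (A ∖ {p29}) = ∅, so x is NOT a limit point.
  x = p30: open {p28, p30, p31} ∋ x has {p28, p30, p31} ∩ (A ∖ {p30}) = ∅, so x is NOT a limit point.
  x = p31: open {p31} ∋ x has {p31} ∩ (A ∖ {p31}) = ∅, so x is NOT a limit point.
Collecting: A' = ∅.


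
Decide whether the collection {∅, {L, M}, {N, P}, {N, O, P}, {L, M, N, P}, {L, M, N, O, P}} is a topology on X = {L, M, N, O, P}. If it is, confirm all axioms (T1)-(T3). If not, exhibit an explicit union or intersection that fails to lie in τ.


τ IS a topology on X.

Axiom (T1): ∅ ∈ τ? Yes; X ∈ τ? Yes.
Axiom (T2/T3): check pairwise unions and intersections of members of τ.
All pairwise intersections and unions checked — each lies in τ. Therefore τ satisfies (T1), (T2), (T3): it IS a topology on X.


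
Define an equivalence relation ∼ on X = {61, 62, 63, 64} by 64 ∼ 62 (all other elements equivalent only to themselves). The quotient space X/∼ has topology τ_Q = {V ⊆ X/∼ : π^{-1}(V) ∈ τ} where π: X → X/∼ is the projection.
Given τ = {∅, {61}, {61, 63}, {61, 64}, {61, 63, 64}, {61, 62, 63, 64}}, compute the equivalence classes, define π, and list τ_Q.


X/∼ = {[61], [62=64], [63]}; |τ_Q| = 4.

Equivalence classes: [61], [62=64], [63].
Quotient map π: X → X/∼ sends 61 ↦ [61], 62 ↦ [62=64], 63 ↦ [63], 64 ↦ [62=64].
For each subset V ⊆ X/∼, compute π^{-1}(V) ⊆ X and check whether π^{-1}(V) ∈ τ. V is open in τ_Q iff π^{-1}(V) ∈ τ.
  V = {}: π^{-1}(V) = ∅ ∈ τ ✓.
  V = {[61]}: π^{-1}(V) = {61} ∈ τ ✓.
  V = {[62=64]}: π^{-1}(V) = {62, 64} ∉ τ ✗.
  V = {[61], [62=64]}: π^{-1}(V) = {61, 62, 64} ∉ τ ✗.
  V = {[63]}: π^{-1}(V) = {63} ∉ τ ✗.
  V = {[61], [63]}: π^{-1}(V) = {61, 63} ∈ τ ✓.
  V = {[62=64], [63]}: π^{-1}(V) = {62, 63, 64} ∉ τ ✗.
  V = {[61], [62=64], [63]}: π^{-1}(V) = {61, 62, 63, 64} ∈ τ ✓.
Open sets in the quotient: τ_Q = {{}, {[61]}, {[61], [63]}, {[61], [62=64], [63]}} (4 elements).


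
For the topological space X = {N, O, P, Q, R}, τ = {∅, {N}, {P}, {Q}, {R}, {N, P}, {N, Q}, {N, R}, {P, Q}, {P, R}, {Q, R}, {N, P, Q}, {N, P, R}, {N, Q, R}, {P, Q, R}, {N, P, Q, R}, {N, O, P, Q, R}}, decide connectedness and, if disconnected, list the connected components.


(X, τ) is connected.

Find clopen sets (U ∈ τ with X ∖ U ∈ τ):
  U = ∅, X ∖ U = {N, O, P, Q, R} — both open, so U is clopen.
  U = {N, O, P, Q, R}, X ∖ U = ∅ — both open, so U is clopen.
Only trivial clopens (∅ and X) exist, so (X, τ) is connected.
Compute connected components by grouping points that agree on all clopens:
  component: {N, O, P, Q, R}


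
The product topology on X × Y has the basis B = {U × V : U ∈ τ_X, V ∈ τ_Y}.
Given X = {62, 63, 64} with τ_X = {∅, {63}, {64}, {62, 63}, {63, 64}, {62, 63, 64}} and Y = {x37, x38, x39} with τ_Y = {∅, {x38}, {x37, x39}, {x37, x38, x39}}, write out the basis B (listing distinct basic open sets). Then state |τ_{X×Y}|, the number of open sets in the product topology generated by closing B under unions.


Basis B = {∅ × ∅, {63} × {x38}, {64} × {x38}, {62, 63} × {x38}, {63} × {x37, x39}, {63, 64} × {x38}, {64} × {x37, x39}, {62, 63, 64} × {x38}, {63} × {x37, x38, x39}, {64} × {x37, x38, x39}, {62, 63} × {x37, x39}, {63, 64} × {x37, x39}, {62, 63} × {x37, x38, x39}, {62, 63, 64} × {x37, x39}, {63, 64} × {x37, x38, x39}, {62, 63, 64} × {x37, x38, x39}}; |τ_{X×Y}| = 36.

Enumerate products U × V with U ∈ τ_X, V ∈ τ_Y (deduplicated):
  ∅ × ∅ = {} (∅)
  {63} × {x38} = {(63,x38)}
  {64} × {x38} = {(64,x38)}
  {62, 63} × {x38} = {(62,x38), (63,x38)}
  {63} × {x37, x39} = {(63,x37), (63,x39)}
  {63, 64} × {x38} = {(63,x38), (64,x38)}
  {64} × {x37, x39} = {(64,x37), (64,x39)}
  {62, 63, 64} × {x38} = {(62,x38), (63,x38), (64,x38)}
  {63} × {x37, x38, x39} = {(63,x37), (63,x38), (63,x39)}
  {64} × {x37, x38, x39} = {(64,x37), (64,x38), (64,x39)}
  {62, 63} × {x37, x39} = {(62,x37), (62,x39), (63,x37), (63,x39)}
  {63, 64} × {x37, x39} = {(63,x37), (63,x39), (64,x37), (64,x39)}
  {62, 63} × {x37, x38, x39} = {(62,x37), (62,x38), (62,x39), (63,x37), (63,x38), (63,x39)}
  {62, 63, 64} × {x37, x39} = {(62,x37), (62,x39), (63,x37), (63,x39), (64,x37), (64,x39)}
  {63, 64} × {x37, x38, x39} = {(63,x37), (63,x38), (63,x39), (64,x37), (64,x38), (64,x39)}
  {62, 63, 64} × {x37, x38, x39} = {(62,x37), (62,x38), (62,x39), (63,x37), (63,x38), (63,x39), (64,x37), (64,x38), (64,x39)}
These 16 distinct sets form the basis B.
Close under arbitrary unions to get τ_{X×Y}; counting gives |τ_{X×Y}| = 36.


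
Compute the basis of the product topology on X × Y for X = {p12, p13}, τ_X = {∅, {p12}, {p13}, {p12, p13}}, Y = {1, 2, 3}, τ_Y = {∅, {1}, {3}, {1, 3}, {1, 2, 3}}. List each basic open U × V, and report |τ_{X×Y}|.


Basis B = {∅ × ∅, {p12} × {1}, {p12} × {3}, {p13} × {1}, {p13} × {3}, {p12} × {1, 3}, {p12, p13} × {1}, {p12, p13} × {3}, {p13} × {1, 3}, {p12} × {1, 2, 3}, {p13} × {1, 2, 3}, {p12, p13} × {1, 3}, {p12, p13} × {1, 2, 3}}; |τ_{X×Y}| = 25.

Enumerate products U × V with U ∈ τ_X, V ∈ τ_Y (deduplicated):
  ∅ × ∅ = {} (∅)
  {p12} × {1} = {(p12,1)}
  {p12} × {3} = {(p12,3)}
  {p13} × {1} = {(p13,1)}
  {p13} × {3} = {(p13,3)}
  {p12} × {1, 3} = {(p12,1), (p12,3)}
  {p12, p13} × {1} = {(p12,1), (p13,1)}
  {p12, p13} × {3} = {(p12,3), (p13,3)}
  {p13} × {1, 3} = {(p13,1), (p13,3)}
  {p12} × {1, 2, 3} = {(p12,1), (p12,2), (p12,3)}
  {p13} × {1, 2, 3} = {(p13,1), (p13,2), (p13,3)}
  {p12, p13} × {1, 3} = {(p12,1), (p12,3), (p13,1), (p13,3)}
  {p12, p13} × {1, 2, 3} = {(p12,1), (p12,2), (p12,3), (p13,1), (p13,2), (p13,3)}
These 13 distinct sets form the basis B.
Close under arbitrary unions to get τ_{X×Y}; counting gives |τ_{X×Y}| = 25.


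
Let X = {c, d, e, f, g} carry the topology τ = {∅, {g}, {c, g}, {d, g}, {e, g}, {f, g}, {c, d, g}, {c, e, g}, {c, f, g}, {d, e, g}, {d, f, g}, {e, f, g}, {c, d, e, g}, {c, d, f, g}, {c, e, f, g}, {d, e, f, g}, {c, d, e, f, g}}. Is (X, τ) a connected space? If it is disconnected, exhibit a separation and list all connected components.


(X, τ) is connected.

Find clopen sets (U ∈ τ with X ∖ U ∈ τ):
  U = ∅, X ∖ U = {c, d, e, f, g} — both open, so U is clopen.
  U = {c, d, e, f, g}, X ∖ U = ∅ — both open, so U is clopen.
Only trivial clopens (∅ and X) exist, so (X, τ) is connected.
Compute connected components by grouping points that agree on all clopens:
  component: {c, d, e, f, g}


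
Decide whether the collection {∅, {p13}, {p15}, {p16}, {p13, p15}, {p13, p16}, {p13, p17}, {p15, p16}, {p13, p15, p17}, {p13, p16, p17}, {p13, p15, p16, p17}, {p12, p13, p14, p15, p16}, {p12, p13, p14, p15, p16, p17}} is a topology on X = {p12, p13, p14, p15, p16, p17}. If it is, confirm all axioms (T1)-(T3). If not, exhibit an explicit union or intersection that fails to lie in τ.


τ is NOT a topology on X.

Axiom (T1): ∅ ∈ τ? Yes; X ∈ τ? Yes.
Axiom (T2/T3): check pairwise unions and intersections of members of τ.
Counterexample for (T2): {p13} ∪ {p15, p16} = {p13, p15, p16} ∉ τ. Therefore τ is NOT a topology.


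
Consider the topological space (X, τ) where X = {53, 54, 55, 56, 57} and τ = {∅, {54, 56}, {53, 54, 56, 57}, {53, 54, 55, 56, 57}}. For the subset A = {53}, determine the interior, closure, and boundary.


int(A) = ∅, cl(A) = {53, 55, 57}, ∂A = {53, 55, 57}.

Closed sets in (X, τ) are complements of opens:
  closed(X, τ) = {∅, {55}, {53, 55, 57}, {53, 54, 55, 56, 57}}.
int(A) = ⋃ {U ∈ τ : U ⊆ A}. Opens contained in A: ∅.
Taking the union of these: int(A) = ∅.
cl(A) = ⋂ {C closed : A ⊆ C}. Closed sets containing A: {53, 55, 57}, {53, 54, 55, 56, 57}.
Intersecting these: cl(A) = {53, 55, 57}.
∂A = cl(A) ∖ int(A) = {53, 55, 57} ∖ ∅ = {53, 55, 57}.


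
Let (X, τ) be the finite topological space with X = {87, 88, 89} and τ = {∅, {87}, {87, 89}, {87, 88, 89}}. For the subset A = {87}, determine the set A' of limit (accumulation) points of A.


A' = {88, 89}

For each x ∈ X, list the open sets U ∈ τ with x ∈ U, then check whether U ∩ (A ∖ {x}) ≠ ∅ for every such U.
  x = 87: open {87} ∋ x has {87} ∩ (A ∖ {87}) = ∅, so x is NOT a limit point.
  x = 88: opens ∋ x are {87, 88, 89}; each meets A ∖ {88}, so x IS a limit point.
  x = 89: opens ∋ x are {87, 89}, {87, 88, 89}; each meets A ∖ {89}, so x IS a limit point.
Collecting: A' = {88, 89}.


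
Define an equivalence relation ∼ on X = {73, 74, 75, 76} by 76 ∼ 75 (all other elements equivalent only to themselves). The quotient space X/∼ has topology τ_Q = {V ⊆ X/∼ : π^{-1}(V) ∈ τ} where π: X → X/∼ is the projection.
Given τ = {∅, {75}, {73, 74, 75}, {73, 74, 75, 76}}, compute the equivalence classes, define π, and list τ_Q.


X/∼ = {[73], [74], [75=76]}; |τ_Q| = 2.

Equivalence classes: [73], [74], [75=76].
Quotient map π: X → X/∼ sends 73 ↦ [73], 74 ↦ [74], 75 ↦ [75=76], 76 ↦ [75=76].
For each subset V ⊆ X/∼, compute π^{-1}(V) ⊆ X and check whether π^{-1}(V) ∈ τ. V is open in τ_Q iff π^{-1}(V) ∈ τ.
  V = {}: π^{-1}(V) = ∅ ∈ τ ✓.
  V = {[73]}: π^{-1}(V) = {73} ∉ τ ✗.
  V = {[74]}: π^{-1}(V) = {74} ∉ τ ✗.
  V = {[73], [74]}: π^{-1}(V) = {73, 74} ∉ τ ✗.
  V = {[75=76]}: π^{-1}(V) = {75, 76} ∉ τ ✗.
  V = {[73], [75=76]}: π^{-1}(V) = {73, 75, 76} ∉ τ ✗.
  V = {[74], [75=76]}: π^{-1}(V) = {74, 75, 76} ∉ τ ✗.
  V = {[73], [74], [75=76]}: π^{-1}(V) = {73, 74, 75, 76} ∈ τ ✓.
Open sets in the quotient: τ_Q = {{}, {[73], [74], [75=76]}} (2 elements).


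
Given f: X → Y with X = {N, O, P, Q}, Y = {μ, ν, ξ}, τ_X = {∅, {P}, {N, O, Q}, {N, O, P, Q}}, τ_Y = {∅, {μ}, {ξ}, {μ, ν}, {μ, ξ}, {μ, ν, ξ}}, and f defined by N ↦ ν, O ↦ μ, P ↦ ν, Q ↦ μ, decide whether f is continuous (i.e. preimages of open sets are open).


f is NOT continuous.

Compute f^{-1}(U) for each U ∈ τ_Y:
  U = ∅: f^{-1}(U) = ∅ ∈ τ_X ✓.
  U = {μ}: f^{-1}(U) = {O, Q} ∉ τ_X ✗.
  U = {ξ}: f^{-1}(U) = ∅ ∈ τ_X ✓.
  U = {μ, ν}: f^{-1}(U) = {N, O, P, Q} ∈ τ_X ✓.
  U = {μ, ξ}: f^{-1}(U) = {O, Q} ∉ τ_X ✗.
  U = {μ, ν, ξ}: f^{-1}(U) = {N, O, P, Q} ∈ τ_X ✓.
Found U = {μ} with f^{-1}(U) = {O, Q} not in τ_X. Therefore f is NOT continuous.


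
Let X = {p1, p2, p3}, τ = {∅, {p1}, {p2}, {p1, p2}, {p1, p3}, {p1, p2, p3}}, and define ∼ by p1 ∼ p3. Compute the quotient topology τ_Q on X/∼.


X/∼ = {[p1=p3], [p2]}; |τ_Q| = 4.

Equivalence classes: [p1=p3], [p2].
Quotient map π: X → X/∼ sends p1 ↦ [p1=p3], p2 ↦ [p2], p3 ↦ [p1=p3].
For each subset V ⊆ X/∼, compute π^{-1}(V) ⊆ X and check whether π^{-1}(V) ∈ τ. V is open in τ_Q iff π^{-1}(V) ∈ τ.
  V = {}: π^{-1}(V) = ∅ ∈ τ ✓.
  V = {[p1=p3]}: π^{-1}(V) = {p1, p3} ∈ τ ✓.
  V = {[p2]}: π^{-1}(V) = {p2} ∈ τ ✓.
  V = {[p1=p3], [p2]}: π^{-1}(V) = {p1, p2, p3} ∈ τ ✓.
Open sets in the quotient: τ_Q = {{}, {[p1=p3]}, {[p2]}, {[p1=p3], [p2]}} (4 elements).


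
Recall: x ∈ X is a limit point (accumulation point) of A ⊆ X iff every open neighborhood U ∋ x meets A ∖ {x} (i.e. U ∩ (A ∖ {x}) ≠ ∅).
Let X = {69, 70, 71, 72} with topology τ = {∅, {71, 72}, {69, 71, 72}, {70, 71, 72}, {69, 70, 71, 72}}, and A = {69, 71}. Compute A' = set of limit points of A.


A' = {69, 70, 72}

For each x ∈ X, list the open sets U ∈ τ with x ∈ U, then check whether U ∩ (A ∖ {x}) ≠ ∅ for every such U.
  x = 69: opens ∋ x are {69, 71, 72}, {69, 70, 71, 72}; each meets A ∖ {69}, so x IS a limit point.
  x = 70: opens ∋ x are {70, 71, 72}, {69, 70, 71, 72}; each meets A ∖ {70}, so x IS a limit point.
  x = 71: open {71, 72} ∋ x has {71, 72} ∩ (A ∖ {71}) = ∅, so x is NOT a limit point.
  x = 72: opens ∋ x are {71, 72}, {69, 71, 72}, {70, 71, 72}, {69, 70, 71, 72}; each meets A ∖ {72}, so x IS a limit point.
Collecting: A' = {69, 70, 72}.


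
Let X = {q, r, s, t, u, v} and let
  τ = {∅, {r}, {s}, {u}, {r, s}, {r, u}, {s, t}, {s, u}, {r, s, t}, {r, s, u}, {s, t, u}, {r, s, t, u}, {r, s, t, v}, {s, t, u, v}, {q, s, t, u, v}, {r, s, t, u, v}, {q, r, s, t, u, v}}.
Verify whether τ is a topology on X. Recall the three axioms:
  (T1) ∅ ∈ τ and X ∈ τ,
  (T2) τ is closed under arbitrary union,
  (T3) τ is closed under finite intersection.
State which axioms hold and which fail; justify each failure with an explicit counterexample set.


τ is NOT a topology on X.

Axiom (T1): ∅ ∈ τ? Yes; X ∈ τ? Yes.
Axiom (T2/T3): check pairwise unions and intersections of members of τ.
Counterexample for (T3): {r, s, t, v} ∩ {s, t, u, v} = {s, t, v} ∉ τ. Therefore τ is NOT a topology.


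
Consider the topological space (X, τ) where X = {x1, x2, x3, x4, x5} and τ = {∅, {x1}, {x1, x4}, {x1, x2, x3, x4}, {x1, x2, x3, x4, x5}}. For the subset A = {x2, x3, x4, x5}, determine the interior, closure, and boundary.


int(A) = ∅, cl(A) = {x2, x3, x4, x5}, ∂A = {x2, x3, x4, x5}.

Closed sets in (X, τ) are complements of opens:
  closed(X, τ) = {∅, {x5}, {x2, x3, x5}, {x2, x3, x4, x5}, {x1, x2, x3, x4, x5}}.
int(A) = ⋃ {U ∈ τ : U ⊆ A}. Opens contained in A: ∅.
Taking the union of these: int(A) = ∅.
cl(A) = ⋂ {C closed : A ⊆ C}. Closed sets containing A: {x2, x3, x4, x5}, {x1, x2, x3, x4, x5}.
Intersecting these: cl(A) = {x2, x3, x4, x5}.
∂A = cl(A) ∖ int(A) = {x2, x3, x4, x5} ∖ ∅ = {x2, x3, x4, x5}.


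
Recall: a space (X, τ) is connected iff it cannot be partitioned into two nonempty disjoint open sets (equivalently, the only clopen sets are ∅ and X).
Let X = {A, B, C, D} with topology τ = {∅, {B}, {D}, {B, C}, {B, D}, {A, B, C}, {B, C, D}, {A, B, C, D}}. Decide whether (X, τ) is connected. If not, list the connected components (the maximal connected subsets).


(X, τ) is disconnected; components = [{D}, {A, B, C}].

Find clopen sets (U ∈ τ with X ∖ U ∈ τ):
  U = ∅, X ∖ U = {A, B, C, D} — both open, so U is clopen.
  U = {D}, X ∖ U = {A, B, C} — both open, so U is clopen.
  U = {A, B, C}, X ∖ U = {D} — both open, so U is clopen.
  U = {A, B, C, D}, X ∖ U = ∅ — both open, so U is clopen.
Nontrivial clopen(s) exist: e.g. {A, B, C}. So (X, τ) is disconnected.
Compute connected components by grouping points that agree on all clopens:
  component: {D}
  component: {A, B, C}


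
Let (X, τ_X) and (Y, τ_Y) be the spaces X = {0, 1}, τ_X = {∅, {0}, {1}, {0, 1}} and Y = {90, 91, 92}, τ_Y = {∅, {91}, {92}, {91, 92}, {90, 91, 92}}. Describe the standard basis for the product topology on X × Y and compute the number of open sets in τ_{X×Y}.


Basis B = {∅ × ∅, {0} × {91}, {0} × {92}, {1} × {91}, {1} × {92}, {0} × {91, 92}, {0, 1} × {91}, {0, 1} × {92}, {1} × {91, 92}, {0} × {90, 91, 92}, {1} × {90, 91, 92}, {0, 1} × {91, 92}, {0, 1} × {90, 91, 92}}; |τ_{X×Y}| = 25.

Enumerate products U × V with U ∈ τ_X, V ∈ τ_Y (deduplicated):
  ∅ × ∅ = {} (∅)
  {0} × {91} = {(0,91)}
  {0} × {92} = {(0,92)}
  {1} × {91} = {(1,91)}
  {1} × {92} = {(1,92)}
  {0} × {91, 92} = {(0,91), (0,92)}
  {0, 1} × {91} = {(0,91), (1,91)}
  {0, 1} × {92} = {(0,92), (1,92)}
  {1} × {91, 92} = {(1,91), (1,92)}
  {0} × {90, 91, 92} = {(0,90), (0,91), (0,92)}
  {1} × {90, 91, 92} = {(1,90), (1,91), (1,92)}
  {0, 1} × {91, 92} = {(0,91), (0,92), (1,91), (1,92)}
  {0, 1} × {90, 91, 92} = {(0,90), (0,91), (0,92), (1,90), (1,91), (1,92)}
These 13 distinct sets form the basis B.
Close under arbitrary unions to get τ_{X×Y}; counting gives |τ_{X×Y}| = 25.
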